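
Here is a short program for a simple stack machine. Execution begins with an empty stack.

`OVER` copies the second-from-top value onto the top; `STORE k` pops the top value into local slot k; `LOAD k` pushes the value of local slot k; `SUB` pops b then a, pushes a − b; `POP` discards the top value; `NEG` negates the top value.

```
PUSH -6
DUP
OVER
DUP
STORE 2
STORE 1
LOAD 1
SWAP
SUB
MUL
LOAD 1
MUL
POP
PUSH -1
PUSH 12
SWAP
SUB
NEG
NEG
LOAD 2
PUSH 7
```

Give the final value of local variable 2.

-6

PUSH -6  -6
DUP      -6 -6
OVER     -6 -6 -6
DUP      -6 -6 -6 -6
STORE 2  -6 -6 -6
STORE 1  -6 -6
LOAD 1   -6 -6 -6
SWAP     -6 -6 -6
SUB      -6 0
MUL      0
LOAD 1   0 -6
MUL      0
POP      (empty)
PUSH -1  -1
PUSH 12  -1 12
SWAP     12 -1
SUB      13
NEG      -13
NEG      13
LOAD 2   13 -6
PUSH 7   13 -6 7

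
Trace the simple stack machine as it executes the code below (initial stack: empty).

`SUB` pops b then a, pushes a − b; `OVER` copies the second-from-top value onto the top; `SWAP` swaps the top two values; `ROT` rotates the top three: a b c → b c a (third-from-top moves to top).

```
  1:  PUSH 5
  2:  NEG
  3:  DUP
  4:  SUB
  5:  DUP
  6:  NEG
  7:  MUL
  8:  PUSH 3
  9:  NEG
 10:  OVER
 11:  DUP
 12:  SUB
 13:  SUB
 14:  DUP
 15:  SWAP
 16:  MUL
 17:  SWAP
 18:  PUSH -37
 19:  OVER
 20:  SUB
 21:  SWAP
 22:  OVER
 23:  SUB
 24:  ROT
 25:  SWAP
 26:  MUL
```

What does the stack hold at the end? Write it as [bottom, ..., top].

[-37, 333]

PUSH 5   -> [5]
NEG      -> [-5]
DUP      -> [-5, -5]
SUB      -> [0]
DUP      -> [0, 0]
NEG      -> [0, 0]
MUL      -> [0]
PUSH 3   -> [0, 3]
NEG      -> [0, -3]
OVER     -> [0, -3, 0]
DUP      -> [0, -3, 0, 0]
SUB      -> [0, -3, 0]
SUB      -> [0, -3]
DUP      -> [0, -3, -3]
SWAP     -> [0, -3, -3]
MUL      -> [0, 9]
SWAP     -> [9, 0]
PUSH -37 -> [9, 0, -37]
OVER     -> [9, 0, -37, 0]
SUB      -> [9, 0, -37]
SWAP     -> [9, -37, 0]
OVER     -> [9, -37, 0, -37]
SUB      -> [9, -37, 37]
ROT      -> [-37, 37, 9]
SWAP     -> [-37, 9, 37]
MUL      -> [-37, 333]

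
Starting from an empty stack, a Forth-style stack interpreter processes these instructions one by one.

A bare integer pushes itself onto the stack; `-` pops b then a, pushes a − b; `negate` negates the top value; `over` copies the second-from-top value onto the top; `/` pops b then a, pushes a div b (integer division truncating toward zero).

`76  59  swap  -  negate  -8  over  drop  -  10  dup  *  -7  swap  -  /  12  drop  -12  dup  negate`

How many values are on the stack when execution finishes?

76     : 76
59     : 76 59
swap   : 59 76
-      : -17
negate : 17
-8     : 17 -8
over   : 17 -8 17
drop   : 17 -8
-      : 25
10     : 25 10
dup    : 25 10 10
*      : 25 100
-7     : 25 100 -7
swap   : 25 -7 100
-      : 25 -107
/      : 0
12     : 0 12
drop   : 0
-12    : 0 -12
dup    : 0 -12 -12
negate : 0 -12 12

3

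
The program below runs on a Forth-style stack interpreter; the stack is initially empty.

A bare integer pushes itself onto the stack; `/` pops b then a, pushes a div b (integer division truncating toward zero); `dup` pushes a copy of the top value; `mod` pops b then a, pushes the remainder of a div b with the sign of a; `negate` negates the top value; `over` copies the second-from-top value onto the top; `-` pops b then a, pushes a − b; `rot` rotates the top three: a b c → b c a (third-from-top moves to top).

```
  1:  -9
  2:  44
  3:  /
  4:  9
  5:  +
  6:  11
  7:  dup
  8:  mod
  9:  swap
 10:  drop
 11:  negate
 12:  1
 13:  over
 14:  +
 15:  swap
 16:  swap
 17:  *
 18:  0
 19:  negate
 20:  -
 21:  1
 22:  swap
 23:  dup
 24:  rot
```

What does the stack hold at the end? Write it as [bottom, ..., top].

-9     : [-9]
44     : [-9, 44]
/      : [0]
9      : [0, 9]
+      : [9]
11     : [9, 11]
dup    : [9, 11, 11]
mod    : [9, 0]
swap   : [0, 9]
drop   : [0]
negate : [0]
1      : [0, 1]
over   : [0, 1, 0]
+      : [0, 1]
swap   : [1, 0]
swap   : [0, 1]
*      : [0]
0      : [0, 0]
negate : [0, 0]
-      : [0]
1      : [0, 1]
swap   : [1, 0]
dup    : [1, 0, 0]
rot    : [0, 0, 1]

[0, 0, 1]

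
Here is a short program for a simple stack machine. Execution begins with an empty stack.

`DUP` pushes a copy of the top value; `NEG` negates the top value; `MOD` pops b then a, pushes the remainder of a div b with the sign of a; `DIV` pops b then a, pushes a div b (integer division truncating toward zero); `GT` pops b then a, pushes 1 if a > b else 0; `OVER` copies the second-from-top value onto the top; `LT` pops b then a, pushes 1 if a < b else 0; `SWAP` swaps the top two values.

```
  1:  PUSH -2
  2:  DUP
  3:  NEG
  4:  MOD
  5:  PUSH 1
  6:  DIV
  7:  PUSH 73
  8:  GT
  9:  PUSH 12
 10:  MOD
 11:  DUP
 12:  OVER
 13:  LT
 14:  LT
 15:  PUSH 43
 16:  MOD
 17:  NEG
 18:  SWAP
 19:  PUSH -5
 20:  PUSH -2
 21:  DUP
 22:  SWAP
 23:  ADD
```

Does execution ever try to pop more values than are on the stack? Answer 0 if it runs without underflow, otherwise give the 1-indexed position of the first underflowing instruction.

18

PUSH -2 : -2
DUP     : -2 -2
NEG     : -2 2
MOD     : 0
PUSH 1  : 0 1
DIV     : 0
PUSH 73 : 0 73
GT      : 0
PUSH 12 : 0 12
MOD     : 0
DUP     : 0 0
OVER    : 0 0 0
LT      : 0 0
LT      : 0
PUSH 43 : 0 43
MOD     : 0
NEG     : 0
SWAP  — needs 2 operands, stack has 1 → underflow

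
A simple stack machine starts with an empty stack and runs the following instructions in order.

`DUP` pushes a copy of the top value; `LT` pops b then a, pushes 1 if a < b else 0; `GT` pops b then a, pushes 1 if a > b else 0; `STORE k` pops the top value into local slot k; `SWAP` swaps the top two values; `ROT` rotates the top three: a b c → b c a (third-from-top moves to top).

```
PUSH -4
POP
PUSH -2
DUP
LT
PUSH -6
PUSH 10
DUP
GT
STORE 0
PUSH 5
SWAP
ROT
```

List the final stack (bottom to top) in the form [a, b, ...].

[5, -6, 0]

PUSH -4 : -4
POP     : (empty)
PUSH -2 : -2
DUP     : -2 -2
LT      : 0
PUSH -6 : 0 -6
PUSH 10 : 0 -6 10
DUP     : 0 -6 10 10
GT      : 0 -6 0
STORE 0 : 0 -6
PUSH 5  : 0 -6 5
SWAP    : 0 5 -6
ROT     : 5 -6 0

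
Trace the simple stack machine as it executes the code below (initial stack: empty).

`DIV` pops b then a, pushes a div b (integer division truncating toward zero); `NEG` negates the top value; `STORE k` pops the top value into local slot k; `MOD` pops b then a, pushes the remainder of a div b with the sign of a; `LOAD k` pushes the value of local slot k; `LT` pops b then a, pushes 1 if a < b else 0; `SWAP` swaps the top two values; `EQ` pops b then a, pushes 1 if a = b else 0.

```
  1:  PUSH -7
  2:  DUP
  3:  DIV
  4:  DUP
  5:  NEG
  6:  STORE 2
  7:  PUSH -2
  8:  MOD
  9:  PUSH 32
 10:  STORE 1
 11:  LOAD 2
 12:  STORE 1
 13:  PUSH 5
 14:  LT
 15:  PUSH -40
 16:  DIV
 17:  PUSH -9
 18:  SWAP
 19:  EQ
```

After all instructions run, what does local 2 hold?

PUSH -7   [-7]
DUP       [-7, -7]
DIV       [1]
DUP       [1, 1]
NEG       [1, -1]
STORE 2   [1]
PUSH -2   [1, -2]
MOD       [1]
PUSH 32   [1, 32]
STORE 1   [1]
LOAD 2    [1, -1]
STORE 1   [1]
PUSH 5    [1, 5]
LT        [1]
PUSH -40  [1, -40]
DIV       [0]
PUSH -9   [0, -9]
SWAP      [-9, 0]
EQ        [0]

-1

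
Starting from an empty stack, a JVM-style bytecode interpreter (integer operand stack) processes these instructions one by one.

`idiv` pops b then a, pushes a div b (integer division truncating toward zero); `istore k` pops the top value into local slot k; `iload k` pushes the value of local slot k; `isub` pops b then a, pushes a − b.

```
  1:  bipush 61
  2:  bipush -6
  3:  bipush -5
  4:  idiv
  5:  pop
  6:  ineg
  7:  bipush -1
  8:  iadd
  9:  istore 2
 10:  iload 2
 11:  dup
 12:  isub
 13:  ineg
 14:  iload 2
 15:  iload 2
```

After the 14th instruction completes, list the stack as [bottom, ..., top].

bipush 61  [61]
bipush -6  [61, -6]
bipush -5  [61, -6, -5]
idiv       [61, 1]
pop        [61]
ineg       [-61]
bipush -1  [-61, -1]
iadd       [-62]
istore 2   []
iload 2    [-62]
dup        [-62, -62]
isub       [0]
ineg       [0]
iload 2    [0, -62]

[0, -62]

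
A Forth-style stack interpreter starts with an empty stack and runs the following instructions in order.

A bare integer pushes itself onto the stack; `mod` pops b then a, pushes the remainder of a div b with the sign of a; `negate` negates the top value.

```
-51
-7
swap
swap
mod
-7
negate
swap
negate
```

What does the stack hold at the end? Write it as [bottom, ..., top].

-51    → -51
-7     → -51 -7
swap   → -7 -51
swap   → -51 -7
mod    → -2
-7     → -2 -7
negate → -2 7
swap   → 7 -2
negate → 7 2

[7, 2]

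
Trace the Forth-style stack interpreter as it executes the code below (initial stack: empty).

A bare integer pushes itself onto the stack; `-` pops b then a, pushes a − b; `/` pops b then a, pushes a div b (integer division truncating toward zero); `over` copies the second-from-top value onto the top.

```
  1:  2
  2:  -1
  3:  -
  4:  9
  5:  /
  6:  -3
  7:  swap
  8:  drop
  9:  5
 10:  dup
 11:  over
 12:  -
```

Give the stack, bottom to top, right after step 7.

2     [2]
-1    [2, -1]
-     [3]
9     [3, 9]
/     [0]
-3    [0, -3]
swap  [-3, 0]

[-3, 0]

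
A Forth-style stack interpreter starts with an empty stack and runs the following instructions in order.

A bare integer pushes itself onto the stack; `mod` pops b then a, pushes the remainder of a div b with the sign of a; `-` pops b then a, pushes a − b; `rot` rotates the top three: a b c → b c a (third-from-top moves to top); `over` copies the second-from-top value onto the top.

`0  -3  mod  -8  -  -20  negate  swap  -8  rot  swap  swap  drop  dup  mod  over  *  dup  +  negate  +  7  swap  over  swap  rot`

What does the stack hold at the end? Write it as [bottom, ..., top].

[7, 8, 7]

0      → 0
-3     → 0 -3
mod    → 0
-8     → 0 -8
-      → 8
-20    → 8 -20
negate → 8 20
swap   → 20 8
-8     → 20 8 -8
rot    → 8 -8 20
swap   → 8 20 -8
swap   → 8 -8 20
drop   → 8 -8
dup    → 8 -8 -8
mod    → 8 0
over   → 8 0 8
*      → 8 0
dup    → 8 0 0
+      → 8 0
negate → 8 0
+      → 8
7      → 8 7
swap   → 7 8
over   → 7 8 7
swap   → 7 7 8
rot    → 7 8 7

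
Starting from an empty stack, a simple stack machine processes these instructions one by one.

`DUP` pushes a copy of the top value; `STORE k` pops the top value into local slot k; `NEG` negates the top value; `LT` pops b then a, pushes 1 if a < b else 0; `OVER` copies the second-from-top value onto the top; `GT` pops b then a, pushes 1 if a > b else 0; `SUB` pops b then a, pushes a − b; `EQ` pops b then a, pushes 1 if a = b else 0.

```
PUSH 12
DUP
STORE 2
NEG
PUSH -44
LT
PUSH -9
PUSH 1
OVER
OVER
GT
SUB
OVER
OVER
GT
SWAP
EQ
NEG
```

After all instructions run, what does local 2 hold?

PUSH 12  -> [12]
DUP      -> [12, 12]
STORE 2  -> [12]
NEG      -> [-12]
PUSH -44 -> [-12, -44]
LT       -> [0]
PUSH -9  -> [0, -9]
PUSH 1   -> [0, -9, 1]
OVER     -> [0, -9, 1, -9]
OVER     -> [0, -9, 1, -9, 1]
GT       -> [0, -9, 1, 0]
SUB      -> [0, -9, 1]
OVER     -> [0, -9, 1, -9]
OVER     -> [0, -9, 1, -9, 1]
GT       -> [0, -9, 1, 0]
SWAP     -> [0, -9, 0, 1]
EQ       -> [0, -9, 0]
NEG      -> [0, -9, 0]

12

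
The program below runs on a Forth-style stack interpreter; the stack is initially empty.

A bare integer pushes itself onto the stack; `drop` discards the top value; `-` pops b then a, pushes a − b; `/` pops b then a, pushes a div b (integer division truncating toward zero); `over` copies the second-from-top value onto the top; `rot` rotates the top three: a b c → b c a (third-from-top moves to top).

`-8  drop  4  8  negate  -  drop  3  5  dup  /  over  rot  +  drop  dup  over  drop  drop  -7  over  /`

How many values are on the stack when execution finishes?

-8     → -8
drop   → (empty)
4      → 4
8      → 4 8
negate → 4 -8
-      → 12
drop   → (empty)
3      → 3
5      → 3 5
dup    → 3 5 5
/      → 3 1
over   → 3 1 3
rot    → 1 3 3
+      → 1 6
drop   → 1
dup    → 1 1
over   → 1 1 1
drop   → 1 1
drop   → 1
-7     → 1 -7
over   → 1 -7 1
/      → 1 -7

2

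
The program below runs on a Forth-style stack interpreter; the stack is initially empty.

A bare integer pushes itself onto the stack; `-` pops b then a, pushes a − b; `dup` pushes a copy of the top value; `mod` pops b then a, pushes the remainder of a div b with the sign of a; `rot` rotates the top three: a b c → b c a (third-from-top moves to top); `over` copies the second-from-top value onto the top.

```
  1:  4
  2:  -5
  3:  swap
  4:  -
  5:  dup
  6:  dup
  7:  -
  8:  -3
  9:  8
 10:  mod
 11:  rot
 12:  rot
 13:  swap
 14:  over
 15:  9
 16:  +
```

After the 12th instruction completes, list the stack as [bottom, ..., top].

4    → 4
-5   → 4 -5
swap → -5 4
-    → -9
dup  → -9 -9
dup  → -9 -9 -9
-    → -9 0
-3   → -9 0 -3
8    → -9 0 -3 8
mod  → -9 0 -3
rot  → 0 -3 -9
rot  → -3 -9 0

[-3, -9, 0]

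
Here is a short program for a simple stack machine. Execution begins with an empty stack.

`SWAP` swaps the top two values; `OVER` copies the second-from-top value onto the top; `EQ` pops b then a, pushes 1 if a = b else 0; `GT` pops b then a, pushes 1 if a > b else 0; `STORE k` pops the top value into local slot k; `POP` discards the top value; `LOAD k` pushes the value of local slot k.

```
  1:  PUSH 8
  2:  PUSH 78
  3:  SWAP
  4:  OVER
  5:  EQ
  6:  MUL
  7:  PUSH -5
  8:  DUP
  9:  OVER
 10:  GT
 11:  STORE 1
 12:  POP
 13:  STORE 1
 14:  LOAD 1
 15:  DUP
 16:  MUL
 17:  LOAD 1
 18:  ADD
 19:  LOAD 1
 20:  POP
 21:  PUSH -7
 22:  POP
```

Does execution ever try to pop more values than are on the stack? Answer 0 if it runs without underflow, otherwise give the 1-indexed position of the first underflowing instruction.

PUSH 8   [8]
PUSH 78  [8, 78]
SWAP     [78, 8]
OVER     [78, 8, 78]
EQ       [78, 0]
MUL      [0]
PUSH -5  [0, -5]
DUP      [0, -5, -5]
OVER     [0, -5, -5, -5]
GT       [0, -5, 0]
STORE 1  [0, -5]
POP      [0]
STORE 1  []
LOAD 1   [0]
DUP      [0, 0]
MUL      [0]
LOAD 1   [0, 0]
ADD      [0]
LOAD 1   [0, 0]
POP      [0]
PUSH -7  [0, -7]
POP      [0]

0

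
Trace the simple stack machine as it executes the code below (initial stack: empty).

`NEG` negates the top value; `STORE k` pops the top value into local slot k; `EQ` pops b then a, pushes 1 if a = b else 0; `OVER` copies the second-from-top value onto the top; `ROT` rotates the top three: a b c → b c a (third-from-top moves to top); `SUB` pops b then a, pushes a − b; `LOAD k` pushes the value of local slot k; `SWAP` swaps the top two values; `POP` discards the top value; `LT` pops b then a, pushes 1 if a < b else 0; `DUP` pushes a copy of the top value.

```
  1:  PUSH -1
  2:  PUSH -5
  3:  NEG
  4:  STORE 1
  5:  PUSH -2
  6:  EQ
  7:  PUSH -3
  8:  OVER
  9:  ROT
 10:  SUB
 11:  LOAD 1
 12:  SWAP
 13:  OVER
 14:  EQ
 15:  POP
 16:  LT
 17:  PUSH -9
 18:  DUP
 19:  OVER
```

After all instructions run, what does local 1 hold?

PUSH -1 → -1
PUSH -5 → -1 -5
NEG     → -1 5
STORE 1 → -1
PUSH -2 → -1 -2
EQ      → 0
PUSH -3 → 0 -3
OVER    → 0 -3 0
ROT     → -3 0 0
SUB     → -3 0
LOAD 1  → -3 0 5
SWAP    → -3 5 0
OVER    → -3 5 0 5
EQ      → -3 5 0
POP     → -3 5
LT      → 1
PUSH -9 → 1 -9
DUP     → 1 -9 -9
OVER    → 1 -9 -9 -9

5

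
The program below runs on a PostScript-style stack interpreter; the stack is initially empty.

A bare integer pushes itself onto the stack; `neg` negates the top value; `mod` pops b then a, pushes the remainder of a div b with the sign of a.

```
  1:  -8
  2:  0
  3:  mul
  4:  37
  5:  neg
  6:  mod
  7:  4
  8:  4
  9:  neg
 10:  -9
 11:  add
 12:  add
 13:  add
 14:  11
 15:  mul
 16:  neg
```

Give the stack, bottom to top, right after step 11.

-8  -> [-8]
0   -> [-8, 0]
mul -> [0]
37  -> [0, 37]
neg -> [0, -37]
mod -> [0]
4   -> [0, 4]
4   -> [0, 4, 4]
neg -> [0, 4, -4]
-9  -> [0, 4, -4, -9]
add -> [0, 4, -13]

[0, 4, -13]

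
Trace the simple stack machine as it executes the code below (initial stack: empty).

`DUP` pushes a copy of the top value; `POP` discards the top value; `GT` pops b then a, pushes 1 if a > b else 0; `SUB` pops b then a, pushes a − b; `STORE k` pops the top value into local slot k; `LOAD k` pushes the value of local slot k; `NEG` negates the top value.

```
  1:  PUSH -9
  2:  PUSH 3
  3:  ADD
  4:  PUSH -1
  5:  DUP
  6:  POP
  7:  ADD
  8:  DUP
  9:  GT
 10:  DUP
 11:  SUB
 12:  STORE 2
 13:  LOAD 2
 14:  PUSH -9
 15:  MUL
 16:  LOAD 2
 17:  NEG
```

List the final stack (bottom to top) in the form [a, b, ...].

[0, 0]

PUSH -9 → -9
PUSH 3  → -9 3
ADD     → -6
PUSH -1 → -6 -1
DUP     → -6 -1 -1
POP     → -6 -1
ADD     → -7
DUP     → -7 -7
GT      → 0
DUP     → 0 0
SUB     → 0
STORE 2 → (empty)
LOAD 2  → 0
PUSH -9 → 0 -9
MUL     → 0
LOAD 2  → 0 0
NEG     → 0 0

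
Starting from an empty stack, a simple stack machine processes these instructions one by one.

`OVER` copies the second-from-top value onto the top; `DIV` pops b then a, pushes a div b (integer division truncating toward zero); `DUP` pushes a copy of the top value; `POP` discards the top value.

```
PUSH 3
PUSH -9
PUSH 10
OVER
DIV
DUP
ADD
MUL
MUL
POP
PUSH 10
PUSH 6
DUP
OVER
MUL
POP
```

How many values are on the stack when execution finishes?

2

PUSH 3  : [3]
PUSH -9 : [3, -9]
PUSH 10 : [3, -9, 10]
OVER    : [3, -9, 10, -9]
DIV     : [3, -9, -1]
DUP     : [3, -9, -1, -1]
ADD     : [3, -9, -2]
MUL     : [3, 18]
MUL     : [54]
POP     : []
PUSH 10 : [10]
PUSH 6  : [10, 6]
DUP     : [10, 6, 6]
OVER    : [10, 6, 6, 6]
MUL     : [10, 6, 36]
POP     : [10, 6]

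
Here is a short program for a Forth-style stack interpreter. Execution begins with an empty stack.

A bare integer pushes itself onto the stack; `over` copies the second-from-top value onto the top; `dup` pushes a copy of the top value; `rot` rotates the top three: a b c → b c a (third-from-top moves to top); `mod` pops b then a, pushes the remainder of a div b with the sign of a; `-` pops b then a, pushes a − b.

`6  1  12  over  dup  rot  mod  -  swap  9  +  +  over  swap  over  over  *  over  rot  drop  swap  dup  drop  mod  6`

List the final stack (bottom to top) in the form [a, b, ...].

[6, 6, 10, 6]

6    -> 6
1    -> 6 1
12   -> 6 1 12
over -> 6 1 12 1
dup  -> 6 1 12 1 1
rot  -> 6 1 1 1 12
mod  -> 6 1 1 1
-    -> 6 1 0
swap -> 6 0 1
9    -> 6 0 1 9
+    -> 6 0 10
+    -> 6 10
over -> 6 10 6
swap -> 6 6 10
over -> 6 6 10 6
over -> 6 6 10 6 10
*    -> 6 6 10 60
over -> 6 6 10 60 10
rot  -> 6 6 60 10 10
drop -> 6 6 60 10
swap -> 6 6 10 60
dup  -> 6 6 10 60 60
drop -> 6 6 10 60
mod  -> 6 6 10
6    -> 6 6 10 6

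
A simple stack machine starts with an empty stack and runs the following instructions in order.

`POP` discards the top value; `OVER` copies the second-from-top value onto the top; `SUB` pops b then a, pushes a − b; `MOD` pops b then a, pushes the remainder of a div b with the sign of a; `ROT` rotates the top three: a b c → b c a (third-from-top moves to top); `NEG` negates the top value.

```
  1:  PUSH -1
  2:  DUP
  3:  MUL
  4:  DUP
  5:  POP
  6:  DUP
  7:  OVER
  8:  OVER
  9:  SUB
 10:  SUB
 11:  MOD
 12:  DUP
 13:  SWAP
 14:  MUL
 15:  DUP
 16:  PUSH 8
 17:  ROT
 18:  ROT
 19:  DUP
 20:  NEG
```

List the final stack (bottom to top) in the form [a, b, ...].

PUSH -1 : [-1]
DUP     : [-1, -1]
MUL     : [1]
DUP     : [1, 1]
POP     : [1]
DUP     : [1, 1]
OVER    : [1, 1, 1]
OVER    : [1, 1, 1, 1]
SUB     : [1, 1, 0]
SUB     : [1, 1]
MOD     : [0]
DUP     : [0, 0]
SWAP    : [0, 0]
MUL     : [0]
DUP     : [0, 0]
PUSH 8  : [0, 0, 8]
ROT     : [0, 8, 0]
ROT     : [8, 0, 0]
DUP     : [8, 0, 0, 0]
NEG     : [8, 0, 0, 0]

[8, 0, 0, 0]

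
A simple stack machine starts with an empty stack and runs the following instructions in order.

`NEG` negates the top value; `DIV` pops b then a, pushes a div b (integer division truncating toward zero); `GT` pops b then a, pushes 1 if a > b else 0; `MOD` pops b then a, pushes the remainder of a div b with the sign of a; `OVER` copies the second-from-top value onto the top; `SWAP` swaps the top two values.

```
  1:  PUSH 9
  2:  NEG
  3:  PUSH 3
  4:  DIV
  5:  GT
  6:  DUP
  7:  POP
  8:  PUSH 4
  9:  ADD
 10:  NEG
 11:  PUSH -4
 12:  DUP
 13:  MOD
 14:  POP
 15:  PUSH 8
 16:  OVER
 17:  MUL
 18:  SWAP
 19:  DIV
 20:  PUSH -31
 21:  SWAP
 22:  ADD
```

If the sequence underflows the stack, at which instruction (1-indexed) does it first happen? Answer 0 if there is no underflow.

PUSH 9 : 9
NEG    : -9
PUSH 3 : -9 3
DIV    : -3
GT  — needs 2 operands, stack has 1 → underflow

5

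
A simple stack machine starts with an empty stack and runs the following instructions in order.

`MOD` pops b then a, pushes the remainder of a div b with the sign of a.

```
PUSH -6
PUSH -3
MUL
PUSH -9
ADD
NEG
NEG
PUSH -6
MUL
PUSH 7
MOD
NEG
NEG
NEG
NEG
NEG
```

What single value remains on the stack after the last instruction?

5

PUSH -6 → [-6]
PUSH -3 → [-6, -3]
MUL     → [18]
PUSH -9 → [18, -9]
ADD     → [9]
NEG     → [-9]
NEG     → [9]
PUSH -6 → [9, -6]
MUL     → [-54]
PUSH 7  → [-54, 7]
MOD     → [-5]
NEG     → [5]
NEG     → [-5]
NEG     → [5]
NEG     → [-5]
NEG     → [5]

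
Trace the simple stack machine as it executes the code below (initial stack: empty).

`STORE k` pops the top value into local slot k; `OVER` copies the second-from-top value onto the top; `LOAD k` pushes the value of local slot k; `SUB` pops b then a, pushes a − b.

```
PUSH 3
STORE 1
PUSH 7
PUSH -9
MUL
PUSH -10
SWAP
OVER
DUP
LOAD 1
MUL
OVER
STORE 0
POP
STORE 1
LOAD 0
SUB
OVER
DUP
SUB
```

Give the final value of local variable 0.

-10

PUSH 3   -> 3
STORE 1  -> (empty)
PUSH 7   -> 7
PUSH -9  -> 7 -9
MUL      -> -63
PUSH -10 -> -63 -10
SWAP     -> -10 -63
OVER     -> -10 -63 -10
DUP      -> -10 -63 -10 -10
LOAD 1   -> -10 -63 -10 -10 3
MUL      -> -10 -63 -10 -30
OVER     -> -10 -63 -10 -30 -10
STORE 0  -> -10 -63 -10 -30
POP      -> -10 -63 -10
STORE 1  -> -10 -63
LOAD 0   -> -10 -63 -10
SUB      -> -10 -53
OVER     -> -10 -53 -10
DUP      -> -10 -53 -10 -10
SUB      -> -10 -53 0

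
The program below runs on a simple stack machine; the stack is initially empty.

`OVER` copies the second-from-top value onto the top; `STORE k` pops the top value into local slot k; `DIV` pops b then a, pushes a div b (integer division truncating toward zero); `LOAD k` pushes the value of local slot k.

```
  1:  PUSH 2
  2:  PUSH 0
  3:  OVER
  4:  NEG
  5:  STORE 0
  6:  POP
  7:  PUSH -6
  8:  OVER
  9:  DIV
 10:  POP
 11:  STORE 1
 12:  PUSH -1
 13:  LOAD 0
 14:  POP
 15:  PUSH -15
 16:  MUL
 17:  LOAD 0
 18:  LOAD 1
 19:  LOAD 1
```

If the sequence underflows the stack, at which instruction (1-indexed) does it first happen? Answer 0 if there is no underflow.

PUSH 2   → [2]
PUSH 0   → [2, 0]
OVER     → [2, 0, 2]
NEG      → [2, 0, -2]
STORE 0  → [2, 0]
POP      → [2]
PUSH -6  → [2, -6]
OVER     → [2, -6, 2]
DIV      → [2, -3]
POP      → [2]
STORE 1  → []
PUSH -1  → [-1]
LOAD 0   → [-1, -2]
POP      → [-1]
PUSH -15 → [-1, -15]
MUL      → [15]
LOAD 0   → [15, -2]
LOAD 1   → [15, -2, 2]
LOAD 1   → [15, -2, 2, 2]

0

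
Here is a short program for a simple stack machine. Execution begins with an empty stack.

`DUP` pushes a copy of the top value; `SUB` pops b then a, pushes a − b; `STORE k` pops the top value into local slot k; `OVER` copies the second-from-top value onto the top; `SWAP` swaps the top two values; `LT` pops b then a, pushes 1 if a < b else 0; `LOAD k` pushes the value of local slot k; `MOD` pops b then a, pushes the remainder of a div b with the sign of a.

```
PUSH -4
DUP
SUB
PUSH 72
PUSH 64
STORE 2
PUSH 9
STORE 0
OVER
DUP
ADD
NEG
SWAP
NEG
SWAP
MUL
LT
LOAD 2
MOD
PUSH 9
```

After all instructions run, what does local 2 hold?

64

PUSH -4 → -4
DUP     → -4 -4
SUB     → 0
PUSH 72 → 0 72
PUSH 64 → 0 72 64
STORE 2 → 0 72
PUSH 9  → 0 72 9
STORE 0 → 0 72
OVER    → 0 72 0
DUP     → 0 72 0 0
ADD     → 0 72 0
NEG     → 0 72 0
SWAP    → 0 0 72
NEG     → 0 0 -72
SWAP    → 0 -72 0
MUL     → 0 0
LT      → 0
LOAD 2  → 0 64
MOD     → 0
PUSH 9  → 0 9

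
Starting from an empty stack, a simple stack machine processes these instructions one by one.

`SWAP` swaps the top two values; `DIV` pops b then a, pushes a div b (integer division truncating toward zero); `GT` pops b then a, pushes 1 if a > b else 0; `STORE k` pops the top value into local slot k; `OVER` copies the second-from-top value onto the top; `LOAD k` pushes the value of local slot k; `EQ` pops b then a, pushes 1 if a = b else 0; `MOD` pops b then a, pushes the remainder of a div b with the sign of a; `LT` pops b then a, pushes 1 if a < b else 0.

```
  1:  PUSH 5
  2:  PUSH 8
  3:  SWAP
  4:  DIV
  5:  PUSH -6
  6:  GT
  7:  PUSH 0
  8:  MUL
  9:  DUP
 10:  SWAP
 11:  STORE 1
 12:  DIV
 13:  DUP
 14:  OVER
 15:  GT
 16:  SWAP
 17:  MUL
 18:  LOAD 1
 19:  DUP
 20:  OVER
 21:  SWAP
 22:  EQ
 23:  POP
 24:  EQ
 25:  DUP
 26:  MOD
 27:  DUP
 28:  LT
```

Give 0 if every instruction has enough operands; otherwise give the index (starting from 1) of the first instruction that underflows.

12

PUSH 5   5
PUSH 8   5 8
SWAP     8 5
DIV      1
PUSH -6  1 -6
GT       1
PUSH 0   1 0
MUL      0
DUP      0 0
SWAP     0 0
STORE 1  0
DIV  — needs 2 operands, stack has 1 → underflow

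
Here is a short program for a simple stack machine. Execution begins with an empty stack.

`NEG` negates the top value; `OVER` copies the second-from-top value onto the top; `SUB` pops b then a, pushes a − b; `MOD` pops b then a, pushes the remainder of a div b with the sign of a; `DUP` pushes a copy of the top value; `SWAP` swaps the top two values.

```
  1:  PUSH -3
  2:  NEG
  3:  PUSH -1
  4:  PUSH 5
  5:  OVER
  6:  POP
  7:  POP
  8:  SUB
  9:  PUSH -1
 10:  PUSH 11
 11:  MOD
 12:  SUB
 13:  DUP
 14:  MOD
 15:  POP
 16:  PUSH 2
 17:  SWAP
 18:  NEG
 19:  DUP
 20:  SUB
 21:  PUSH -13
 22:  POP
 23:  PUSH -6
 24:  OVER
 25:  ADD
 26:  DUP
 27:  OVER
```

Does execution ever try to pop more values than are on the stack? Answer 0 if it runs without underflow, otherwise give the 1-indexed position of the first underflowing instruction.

17

PUSH -3 -> [-3]
NEG     -> [3]
PUSH -1 -> [3, -1]
PUSH 5  -> [3, -1, 5]
OVER    -> [3, -1, 5, -1]
POP     -> [3, -1, 5]
POP     -> [3, -1]
SUB     -> [4]
PUSH -1 -> [4, -1]
PUSH 11 -> [4, -1, 11]
MOD     -> [4, -1]
SUB     -> [5]
DUP     -> [5, 5]
MOD     -> [0]
POP     -> []
PUSH 2  -> [2]
SWAP  — needs 2 operands, stack has 1 → underflow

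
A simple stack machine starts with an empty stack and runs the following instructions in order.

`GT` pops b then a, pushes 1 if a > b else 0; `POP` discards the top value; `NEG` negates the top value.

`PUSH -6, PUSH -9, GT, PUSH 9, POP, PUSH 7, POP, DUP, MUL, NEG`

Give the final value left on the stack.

-1

PUSH -6 : [-6]
PUSH -9 : [-6, -9]
GT      : [1]
PUSH 9  : [1, 9]
POP     : [1]
PUSH 7  : [1, 7]
POP     : [1]
DUP     : [1, 1]
MUL     : [1]
NEG     : [-1]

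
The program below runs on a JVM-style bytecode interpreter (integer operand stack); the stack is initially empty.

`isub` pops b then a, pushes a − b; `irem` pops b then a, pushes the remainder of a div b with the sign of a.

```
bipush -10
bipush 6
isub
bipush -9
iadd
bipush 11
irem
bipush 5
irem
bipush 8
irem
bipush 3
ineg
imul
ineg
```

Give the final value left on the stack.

bipush -10  -10
bipush 6    -10 6
isub        -16
bipush -9   -16 -9
iadd        -25
bipush 11   -25 11
irem        -3
bipush 5    -3 5
irem        -3
bipush 8    -3 8
irem        -3
bipush 3    -3 3
ineg        -3 -3
imul        9
ineg        -9

-9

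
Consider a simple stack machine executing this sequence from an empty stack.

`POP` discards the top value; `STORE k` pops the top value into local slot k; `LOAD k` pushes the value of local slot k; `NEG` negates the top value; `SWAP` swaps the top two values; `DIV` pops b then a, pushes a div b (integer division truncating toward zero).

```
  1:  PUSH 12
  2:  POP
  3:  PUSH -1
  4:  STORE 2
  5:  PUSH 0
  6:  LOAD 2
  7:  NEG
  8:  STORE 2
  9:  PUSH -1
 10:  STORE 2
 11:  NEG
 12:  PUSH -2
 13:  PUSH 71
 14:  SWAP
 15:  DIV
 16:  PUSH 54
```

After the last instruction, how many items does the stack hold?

3

PUSH 12 -> [12]
POP     -> []
PUSH -1 -> [-1]
STORE 2 -> []
PUSH 0  -> [0]
LOAD 2  -> [0, -1]
NEG     -> [0, 1]
STORE 2 -> [0]
PUSH -1 -> [0, -1]
STORE 2 -> [0]
NEG     -> [0]
PUSH -2 -> [0, -2]
PUSH 71 -> [0, -2, 71]
SWAP    -> [0, 71, -2]
DIV     -> [0, -35]
PUSH 54 -> [0, -35, 54]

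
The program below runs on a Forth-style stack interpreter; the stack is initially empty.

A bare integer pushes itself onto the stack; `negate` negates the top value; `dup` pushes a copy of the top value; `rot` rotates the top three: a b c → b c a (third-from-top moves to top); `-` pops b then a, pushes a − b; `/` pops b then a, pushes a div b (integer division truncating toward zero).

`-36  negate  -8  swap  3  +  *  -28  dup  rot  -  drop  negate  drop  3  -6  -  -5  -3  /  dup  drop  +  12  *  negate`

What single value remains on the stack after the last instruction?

-36    → -36
negate → 36
-8     → 36 -8
swap   → -8 36
3      → -8 36 3
+      → -8 39
*      → -312
-28    → -312 -28
dup    → -312 -28 -28
rot    → -28 -28 -312
-      → -28 284
drop   → -28
negate → 28
drop   → (empty)
3      → 3
-6     → 3 -6
-      → 9
-5     → 9 -5
-3     → 9 -5 -3
/      → 9 1
dup    → 9 1 1
drop   → 9 1
+      → 10
12     → 10 12
*      → 120
negate → -120

-120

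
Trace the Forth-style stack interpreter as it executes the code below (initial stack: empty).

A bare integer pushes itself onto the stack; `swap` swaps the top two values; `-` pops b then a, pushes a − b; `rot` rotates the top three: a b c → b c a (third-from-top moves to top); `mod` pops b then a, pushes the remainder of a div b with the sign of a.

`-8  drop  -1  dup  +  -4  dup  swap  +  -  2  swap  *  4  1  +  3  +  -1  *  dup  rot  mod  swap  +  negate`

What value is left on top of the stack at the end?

16

-8     → -8
drop   → (empty)
-1     → -1
dup    → -1 -1
+      → -2
-4     → -2 -4
dup    → -2 -4 -4
swap   → -2 -4 -4
+      → -2 -8
-      → 6
2      → 6 2
swap   → 2 6
*      → 12
4      → 12 4
1      → 12 4 1
+      → 12 5
3      → 12 5 3
+      → 12 8
-1     → 12 8 -1
*      → 12 -8
dup    → 12 -8 -8
rot    → -8 -8 12
mod    → -8 -8
swap   → -8 -8
+      → -16
negate → 16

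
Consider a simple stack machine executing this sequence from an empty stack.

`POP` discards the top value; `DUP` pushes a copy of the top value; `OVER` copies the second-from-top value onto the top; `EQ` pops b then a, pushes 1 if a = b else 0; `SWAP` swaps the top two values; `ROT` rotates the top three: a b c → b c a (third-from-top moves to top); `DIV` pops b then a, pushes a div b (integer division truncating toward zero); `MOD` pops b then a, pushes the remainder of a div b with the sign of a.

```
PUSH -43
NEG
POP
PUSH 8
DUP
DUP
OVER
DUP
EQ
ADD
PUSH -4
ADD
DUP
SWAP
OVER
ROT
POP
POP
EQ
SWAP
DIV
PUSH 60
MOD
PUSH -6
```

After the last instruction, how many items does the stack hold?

PUSH -43  -43
NEG       43
POP       (empty)
PUSH 8    8
DUP       8 8
DUP       8 8 8
OVER      8 8 8 8
DUP       8 8 8 8 8
EQ        8 8 8 1
ADD       8 8 9
PUSH -4   8 8 9 -4
ADD       8 8 5
DUP       8 8 5 5
SWAP      8 8 5 5
OVER      8 8 5 5 5
ROT       8 8 5 5 5
POP       8 8 5 5
POP       8 8 5
EQ        8 0
SWAP      0 8
DIV       0
PUSH 60   0 60
MOD       0
PUSH -6   0 -6

2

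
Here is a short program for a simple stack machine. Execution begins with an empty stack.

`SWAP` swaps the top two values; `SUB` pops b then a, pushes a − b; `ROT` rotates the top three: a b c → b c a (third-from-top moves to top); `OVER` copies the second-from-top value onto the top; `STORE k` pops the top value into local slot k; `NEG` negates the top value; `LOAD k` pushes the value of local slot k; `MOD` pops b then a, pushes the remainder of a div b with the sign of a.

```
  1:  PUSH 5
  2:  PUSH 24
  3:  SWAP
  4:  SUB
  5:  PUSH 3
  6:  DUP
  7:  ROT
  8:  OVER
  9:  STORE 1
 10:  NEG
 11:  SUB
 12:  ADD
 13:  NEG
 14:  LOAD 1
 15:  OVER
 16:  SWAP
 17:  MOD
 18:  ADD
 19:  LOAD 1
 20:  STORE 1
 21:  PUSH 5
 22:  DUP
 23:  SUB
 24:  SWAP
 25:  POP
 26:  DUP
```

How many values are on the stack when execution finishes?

PUSH 5  : 5
PUSH 24 : 5 24
SWAP    : 24 5
SUB     : 19
PUSH 3  : 19 3
DUP     : 19 3 3
ROT     : 3 3 19
OVER    : 3 3 19 3
STORE 1 : 3 3 19
NEG     : 3 3 -19
SUB     : 3 22
ADD     : 25
NEG     : -25
LOAD 1  : -25 3
OVER    : -25 3 -25
SWAP    : -25 -25 3
MOD     : -25 -1
ADD     : -26
LOAD 1  : -26 3
STORE 1 : -26
PUSH 5  : -26 5
DUP     : -26 5 5
SUB     : -26 0
SWAP    : 0 -26
POP     : 0
DUP     : 0 0

2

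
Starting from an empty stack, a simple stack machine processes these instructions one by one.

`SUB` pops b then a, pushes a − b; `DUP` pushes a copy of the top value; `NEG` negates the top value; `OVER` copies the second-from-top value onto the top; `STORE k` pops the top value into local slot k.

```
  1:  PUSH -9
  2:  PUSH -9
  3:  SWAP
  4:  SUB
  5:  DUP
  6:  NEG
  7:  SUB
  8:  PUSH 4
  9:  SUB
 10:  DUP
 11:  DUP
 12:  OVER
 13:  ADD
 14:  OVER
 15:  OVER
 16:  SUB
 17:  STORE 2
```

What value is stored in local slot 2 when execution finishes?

4

PUSH -9 → -9
PUSH -9 → -9 -9
SWAP    → -9 -9
SUB     → 0
DUP     → 0 0
NEG     → 0 0
SUB     → 0
PUSH 4  → 0 4
SUB     → -4
DUP     → -4 -4
DUP     → -4 -4 -4
OVER    → -4 -4 -4 -4
ADD     → -4 -4 -8
OVER    → -4 -4 -8 -4
OVER    → -4 -4 -8 -4 -8
SUB     → -4 -4 -8 4
STORE 2 → -4 -4 -8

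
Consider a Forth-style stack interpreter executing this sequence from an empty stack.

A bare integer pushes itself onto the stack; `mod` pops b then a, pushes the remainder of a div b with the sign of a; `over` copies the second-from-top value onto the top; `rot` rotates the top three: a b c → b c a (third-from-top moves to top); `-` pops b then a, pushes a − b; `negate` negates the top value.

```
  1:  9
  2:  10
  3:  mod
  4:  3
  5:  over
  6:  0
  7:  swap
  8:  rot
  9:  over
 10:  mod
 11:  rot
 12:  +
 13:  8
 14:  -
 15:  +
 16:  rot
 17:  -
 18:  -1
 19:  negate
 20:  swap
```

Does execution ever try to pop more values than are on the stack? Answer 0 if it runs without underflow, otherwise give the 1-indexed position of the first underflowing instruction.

16

9    → [9]
10   → [9, 10]
mod  → [9]
3    → [9, 3]
over → [9, 3, 9]
0    → [9, 3, 9, 0]
swap → [9, 3, 0, 9]
rot  → [9, 0, 9, 3]
over → [9, 0, 9, 3, 9]
mod  → [9, 0, 9, 3]
rot  → [9, 9, 3, 0]
+    → [9, 9, 3]
8    → [9, 9, 3, 8]
-    → [9, 9, -5]
+    → [9, 4]
rot  — needs 3 operands, stack has 2 → underflow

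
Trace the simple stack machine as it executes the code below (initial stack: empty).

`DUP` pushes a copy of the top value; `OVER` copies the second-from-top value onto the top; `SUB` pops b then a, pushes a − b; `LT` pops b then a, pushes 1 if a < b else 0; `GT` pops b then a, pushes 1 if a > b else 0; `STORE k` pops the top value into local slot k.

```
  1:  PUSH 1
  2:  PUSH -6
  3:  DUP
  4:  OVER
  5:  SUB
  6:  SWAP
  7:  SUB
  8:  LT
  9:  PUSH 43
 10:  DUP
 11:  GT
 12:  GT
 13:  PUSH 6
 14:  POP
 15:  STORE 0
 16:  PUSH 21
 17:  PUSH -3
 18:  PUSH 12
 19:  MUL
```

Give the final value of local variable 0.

1

PUSH 1  -> [1]
PUSH -6 -> [1, -6]
DUP     -> [1, -6, -6]
OVER    -> [1, -6, -6, -6]
SUB     -> [1, -6, 0]
SWAP    -> [1, 0, -6]
SUB     -> [1, 6]
LT      -> [1]
PUSH 43 -> [1, 43]
DUP     -> [1, 43, 43]
GT      -> [1, 0]
GT      -> [1]
PUSH 6  -> [1, 6]
POP     -> [1]
STORE 0 -> []
PUSH 21 -> [21]
PUSH -3 -> [21, -3]
PUSH 12 -> [21, -3, 12]
MUL     -> [21, -36]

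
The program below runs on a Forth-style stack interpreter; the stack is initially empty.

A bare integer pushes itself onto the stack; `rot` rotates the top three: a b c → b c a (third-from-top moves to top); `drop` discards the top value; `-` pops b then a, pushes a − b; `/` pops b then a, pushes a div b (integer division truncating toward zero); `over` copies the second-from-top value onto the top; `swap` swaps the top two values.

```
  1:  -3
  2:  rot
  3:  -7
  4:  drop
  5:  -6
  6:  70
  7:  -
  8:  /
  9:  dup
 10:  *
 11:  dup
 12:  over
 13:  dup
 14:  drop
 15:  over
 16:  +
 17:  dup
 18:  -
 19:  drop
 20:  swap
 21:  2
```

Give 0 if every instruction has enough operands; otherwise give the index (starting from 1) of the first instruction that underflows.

2

-3 -> [-3]
rot  — needs 3 operands, stack has 1 → underflow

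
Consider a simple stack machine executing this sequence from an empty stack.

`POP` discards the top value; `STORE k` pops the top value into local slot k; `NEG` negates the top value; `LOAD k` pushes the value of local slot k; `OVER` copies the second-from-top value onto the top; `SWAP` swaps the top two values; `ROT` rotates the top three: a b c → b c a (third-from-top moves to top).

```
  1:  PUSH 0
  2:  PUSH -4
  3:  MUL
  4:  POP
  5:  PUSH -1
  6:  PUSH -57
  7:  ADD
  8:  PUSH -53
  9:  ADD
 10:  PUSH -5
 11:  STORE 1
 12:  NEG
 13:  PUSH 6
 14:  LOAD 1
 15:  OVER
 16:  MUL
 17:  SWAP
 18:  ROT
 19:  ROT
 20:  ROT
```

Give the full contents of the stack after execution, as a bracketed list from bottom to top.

[111, -30, 6]

PUSH 0   : [0]
PUSH -4  : [0, -4]
MUL      : [0]
POP      : []
PUSH -1  : [-1]
PUSH -57 : [-1, -57]
ADD      : [-58]
PUSH -53 : [-58, -53]
ADD      : [-111]
PUSH -5  : [-111, -5]
STORE 1  : [-111]
NEG      : [111]
PUSH 6   : [111, 6]
LOAD 1   : [111, 6, -5]
OVER     : [111, 6, -5, 6]
MUL      : [111, 6, -30]
SWAP     : [111, -30, 6]
ROT      : [-30, 6, 111]
ROT      : [6, 111, -30]
ROT      : [111, -30, 6]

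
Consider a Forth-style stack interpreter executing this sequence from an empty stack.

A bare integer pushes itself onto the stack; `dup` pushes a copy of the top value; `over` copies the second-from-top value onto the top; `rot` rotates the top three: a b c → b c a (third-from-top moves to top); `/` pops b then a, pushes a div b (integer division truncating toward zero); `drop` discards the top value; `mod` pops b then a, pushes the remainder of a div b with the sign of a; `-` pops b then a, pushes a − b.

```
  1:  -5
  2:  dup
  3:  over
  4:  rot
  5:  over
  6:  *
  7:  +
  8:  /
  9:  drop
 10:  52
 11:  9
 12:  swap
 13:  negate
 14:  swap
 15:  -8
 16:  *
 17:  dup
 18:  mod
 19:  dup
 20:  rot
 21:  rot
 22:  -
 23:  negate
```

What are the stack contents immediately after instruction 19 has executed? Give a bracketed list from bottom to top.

-5      [-5]
dup     [-5, -5]
over    [-5, -5, -5]
rot     [-5, -5, -5]
over    [-5, -5, -5, -5]
*       [-5, -5, 25]
+       [-5, 20]
/       [0]
drop    []
52      [52]
9       [52, 9]
swap    [9, 52]
negate  [9, -52]
swap    [-52, 9]
-8      [-52, 9, -8]
*       [-52, -72]
dup     [-52, -72, -72]
mod     [-52, 0]
dup     [-52, 0, 0]

[-52, 0, 0]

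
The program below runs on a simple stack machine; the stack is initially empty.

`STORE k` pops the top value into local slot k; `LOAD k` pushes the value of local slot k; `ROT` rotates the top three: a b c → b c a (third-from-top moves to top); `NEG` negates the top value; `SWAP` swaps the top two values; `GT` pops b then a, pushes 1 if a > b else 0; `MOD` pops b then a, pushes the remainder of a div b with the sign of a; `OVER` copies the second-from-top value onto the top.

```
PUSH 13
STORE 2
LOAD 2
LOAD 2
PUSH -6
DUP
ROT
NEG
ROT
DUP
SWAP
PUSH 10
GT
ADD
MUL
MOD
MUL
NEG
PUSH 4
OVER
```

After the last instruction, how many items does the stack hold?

3

PUSH 13 -> 13
STORE 2 -> (empty)
LOAD 2  -> 13
LOAD 2  -> 13 13
PUSH -6 -> 13 13 -6
DUP     -> 13 13 -6 -6
ROT     -> 13 -6 -6 13
NEG     -> 13 -6 -6 -13
ROT     -> 13 -6 -13 -6
DUP     -> 13 -6 -13 -6 -6
SWAP    -> 13 -6 -13 -6 -6
PUSH 10 -> 13 -6 -13 -6 -6 10
GT      -> 13 -6 -13 -6 0
ADD     -> 13 -6 -13 -6
MUL     -> 13 -6 78
MOD     -> 13 -6
MUL     -> -78
NEG     -> 78
PUSH 4  -> 78 4
OVER    -> 78 4 78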